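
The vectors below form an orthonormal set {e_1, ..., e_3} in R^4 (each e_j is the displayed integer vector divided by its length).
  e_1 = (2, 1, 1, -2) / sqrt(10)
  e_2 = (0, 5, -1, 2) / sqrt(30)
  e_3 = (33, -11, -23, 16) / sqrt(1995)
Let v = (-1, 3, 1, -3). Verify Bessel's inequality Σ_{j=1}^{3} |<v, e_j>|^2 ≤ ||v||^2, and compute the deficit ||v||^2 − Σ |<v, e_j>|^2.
Σ |<v, e_j>|^2 = 11931/665; ||v||^2 = 20; deficit = 1369/665

Write each e_j = u_j / sqrt(<u_j, u_j>) where u_j is the displayed integer vector. Then <v, e_j> = <v, u_j> / sqrt(<u_j, u_j>), so |<v, e_j>|^2 = <v, u_j>^2 / <u_j, u_j>.
Coefficients: <v, e_1> = 8/sqrt(10), <v, e_2> = 8/sqrt(30), <v, e_3> = -137/sqrt(1995).
Square and sum: Σ |<v, e_j>|^2 = 11931/665.
Compute ||v||^2 = v·v = 20.
Deficit = 20 − 11931/665 = 1369/665 ≥ 0, confirming Bessel's inequality. (The deficit equals ||v − Σ <v,e_j> e_j||^2, the squared distance from v to span{e_j}.)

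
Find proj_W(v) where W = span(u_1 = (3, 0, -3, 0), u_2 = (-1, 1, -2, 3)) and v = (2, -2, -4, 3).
proj_W(v) = (57/29, 20/29, -117/29, 60/29)

Set up U = [u_1 | ... | u_2] ∈ R^(4×2). The projector onto W = col(U) is P = U (U^T U)^(-1) U^T.
Compute U^T U =
  [18, 3]
  [3, 15],
and U^T v = (18, 13).
Solve U^T U · c = U^T v for the coefficients: c = (77/87, 20/29). The projection is proj_W(v) = U c.
Check: (v - proj_W(v)) · u_1 = 0  (should be 0).
Check: (v - proj_W(v)) · u_2 = 0  (should be 0).
Result: proj_W(v) = (57/29, 20/29, -117/29, 60/29).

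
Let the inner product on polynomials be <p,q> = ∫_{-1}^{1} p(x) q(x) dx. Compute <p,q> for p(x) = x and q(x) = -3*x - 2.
<p,q> = -2

Expand the product: p(x)·q(x) = -3*x^2 - 2*x.
∫_{-1}^{1} of each monomial x^k gives [2/(k+1) if k even, 0 if k odd]. Integrating term-by-term (or equivalently evaluating the antiderivative F(x) = -x^3 - x^2 at the endpoints):
  F(1) − F(−1) = -2 − (0) = -2.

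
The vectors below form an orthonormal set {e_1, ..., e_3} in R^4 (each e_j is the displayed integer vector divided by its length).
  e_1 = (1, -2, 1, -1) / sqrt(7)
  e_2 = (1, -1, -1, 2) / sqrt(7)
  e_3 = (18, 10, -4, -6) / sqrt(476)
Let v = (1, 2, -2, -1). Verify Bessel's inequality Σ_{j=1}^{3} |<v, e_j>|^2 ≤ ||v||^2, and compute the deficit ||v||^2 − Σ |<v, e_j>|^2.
Σ |<v, e_j>|^2 = 965/119; ||v||^2 = 10; deficit = 225/119

Write each e_j = u_j / sqrt(<u_j, u_j>) where u_j is the displayed integer vector. Then <v, e_j> = <v, u_j> / sqrt(<u_j, u_j>), so |<v, e_j>|^2 = <v, u_j>^2 / <u_j, u_j>.
Coefficients: <v, e_1> = -4/sqrt(7), <v, e_2> = -1/sqrt(7), <v, e_3> = 52/sqrt(476).
Square and sum: Σ |<v, e_j>|^2 = 965/119.
Compute ||v||^2 = v·v = 10.
Deficit = 10 − 965/119 = 225/119 ≥ 0, confirming Bessel's inequality. (The deficit equals ||v − Σ <v,e_j> e_j||^2, the squared distance from v to span{e_j}.)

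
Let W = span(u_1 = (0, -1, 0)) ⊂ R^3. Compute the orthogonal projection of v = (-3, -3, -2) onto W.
proj_W(v) = (0, -3, 0)

Set up U = [u_1 | ... | u_1] ∈ R^(3×1). The projector onto W = col(U) is P = U (U^T U)^(-1) U^T.
Compute U^T U =
  [1],
and U^T v = (3).
Solve U^T U · c = U^T v for the coefficients: c = (3). The projection is proj_W(v) = U c.
Check: (v - proj_W(v)) · u_1 = 0  (should be 0).
Result: proj_W(v) = (0, -3, 0).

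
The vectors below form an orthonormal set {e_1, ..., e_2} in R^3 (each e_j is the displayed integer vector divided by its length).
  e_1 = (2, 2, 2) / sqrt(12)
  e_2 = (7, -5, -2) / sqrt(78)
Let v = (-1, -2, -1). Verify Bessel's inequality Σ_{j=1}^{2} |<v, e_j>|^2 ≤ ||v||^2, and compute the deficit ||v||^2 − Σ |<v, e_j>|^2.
Σ |<v, e_j>|^2 = 147/26; ||v||^2 = 6; deficit = 9/26

Write each e_j = u_j / sqrt(<u_j, u_j>) where u_j is the displayed integer vector. Then <v, e_j> = <v, u_j> / sqrt(<u_j, u_j>), so |<v, e_j>|^2 = <v, u_j>^2 / <u_j, u_j>.
Coefficients: <v, e_1> = -8/sqrt(12), <v, e_2> = 5/sqrt(78).
Square and sum: Σ |<v, e_j>|^2 = 147/26.
Compute ||v||^2 = v·v = 6.
Deficit = 6 − 147/26 = 9/26 ≥ 0, confirming Bessel's inequality. (The deficit equals ||v − Σ <v,e_j> e_j||^2, the squared distance from v to span{e_j}.)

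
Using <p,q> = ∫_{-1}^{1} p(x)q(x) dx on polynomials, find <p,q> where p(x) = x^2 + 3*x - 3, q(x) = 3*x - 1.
<p,q> = 34/3

Expand the product: p(x)·q(x) = 3*x^3 + 8*x^2 - 12*x + 3.
∫_{-1}^{1} of each monomial x^k gives [2/(k+1) if k even, 0 if k odd]. Integrating term-by-term (or equivalently evaluating the antiderivative F(x) = 3*x^4/4 + 8*x^3/3 - 6*x^2 + 3*x at the endpoints):
  F(1) − F(−1) = 5/12 − (-131/12) = 34/3.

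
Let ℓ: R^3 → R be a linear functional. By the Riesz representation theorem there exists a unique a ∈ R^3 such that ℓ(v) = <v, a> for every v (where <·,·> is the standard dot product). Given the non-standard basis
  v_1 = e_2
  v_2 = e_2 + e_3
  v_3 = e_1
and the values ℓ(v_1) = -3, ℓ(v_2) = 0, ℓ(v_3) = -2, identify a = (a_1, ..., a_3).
a = (-2, -3, 3)

Write a = (a_1, ..., a_3) in the standard basis. For each basis vector v_i, ℓ(v_i) = <v_i, a> is a linear equation in the a_j's. Collect the n equations into a matrix system V a = ℓ, where row i of V is v_i (expressed in the standard basis). Since V is invertible (lower-triangular with 1s on the diagonal, up to permutation), solve by back-substitution:
  V =
[[0, 1, 0],
 [0, 1, 1],
 [1, 0, 0]]
  V a = (-3, 0, -2)
Solving gives a = (-2, -3, 3).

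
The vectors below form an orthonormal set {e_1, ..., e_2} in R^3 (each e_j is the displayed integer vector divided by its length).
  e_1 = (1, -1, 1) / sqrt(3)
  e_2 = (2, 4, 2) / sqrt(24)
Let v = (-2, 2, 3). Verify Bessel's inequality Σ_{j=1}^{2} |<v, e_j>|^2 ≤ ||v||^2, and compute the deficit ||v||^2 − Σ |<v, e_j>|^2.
Σ |<v, e_j>|^2 = 9/2; ||v||^2 = 17; deficit = 25/2

Write each e_j = u_j / sqrt(<u_j, u_j>) where u_j is the displayed integer vector. Then <v, e_j> = <v, u_j> / sqrt(<u_j, u_j>), so |<v, e_j>|^2 = <v, u_j>^2 / <u_j, u_j>.
Coefficients: <v, e_1> = -1/sqrt(3), <v, e_2> = 10/sqrt(24).
Square and sum: Σ |<v, e_j>|^2 = 9/2.
Compute ||v||^2 = v·v = 17.
Deficit = 17 − 9/2 = 25/2 ≥ 0, confirming Bessel's inequality. (The deficit equals ||v − Σ <v,e_j> e_j||^2, the squared distance from v to span{e_j}.)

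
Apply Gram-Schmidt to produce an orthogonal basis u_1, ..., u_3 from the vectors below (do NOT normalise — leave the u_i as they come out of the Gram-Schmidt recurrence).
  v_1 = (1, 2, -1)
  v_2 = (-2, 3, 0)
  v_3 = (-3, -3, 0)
Orthogonal basis:
  u_1 = (1, 2, -1)
  u_2 = (-8/3, 5/3, 2/3)
  u_3 = (-45/62, -15/31, -105/62)

Apply the Gram-Schmidt recurrence
  u_1 = v_1
  u_i = v_i − Σ_{j<i} ((v_i · u_j) / (u_j · u_j)) · u_j.

Step by step this gives:
  u_1 = (1, 2, -1)
  u_2 = (-8/3, 5/3, 2/3)
  u_3 = (-45/62, -15/31, -105/62)

Orthogonality check:
  u_2 · u_1 = 0 (should be 0)
  u_3 · u_1 = 0 (should be 0)
  u_3 · u_2 = 0 (should be 0)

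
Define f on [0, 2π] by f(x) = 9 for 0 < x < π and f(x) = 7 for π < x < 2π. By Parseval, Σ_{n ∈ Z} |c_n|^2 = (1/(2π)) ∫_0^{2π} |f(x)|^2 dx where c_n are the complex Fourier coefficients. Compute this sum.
Σ |c_n|^2 = 65

Parseval equates the L^2 energy of f (normalised by 1/(2π)) with the ℓ^2 sum of its Fourier coefficients: (1/(2π)) ∫_0^{2π} |f|^2 = Σ |c_n|^2.
Compute the left side: (1/(2π)) [∫_0^π 9^2 dx + ∫_π^{2π} 7^2 dx] = (1/(2π)) · (81π + 49π) = (81 + 49)/2 = 65.
So Σ_{n ∈ Z} |c_n|^2 = 65.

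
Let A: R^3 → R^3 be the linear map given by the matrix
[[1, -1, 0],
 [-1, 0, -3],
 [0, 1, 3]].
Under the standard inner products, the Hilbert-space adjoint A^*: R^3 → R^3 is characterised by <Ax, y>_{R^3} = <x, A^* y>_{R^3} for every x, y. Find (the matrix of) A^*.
A^* = A^T =
[[1, -1, 0],
 [-1, 0, 1],
 [0, -3, 3]]

For real matrices with standard dot products, the defining identity <Ax, y> = <x, A^* y> gives (Ax)^T y = x^T (A^*) y, i.e. x^T A^T y = x^T (A^*) y. Since this holds for all x, y, we must have A^* = A^T. Therefore
A^* =
[[1, -1, 0],
 [-1, 0, 1],
 [0, -3, 3]].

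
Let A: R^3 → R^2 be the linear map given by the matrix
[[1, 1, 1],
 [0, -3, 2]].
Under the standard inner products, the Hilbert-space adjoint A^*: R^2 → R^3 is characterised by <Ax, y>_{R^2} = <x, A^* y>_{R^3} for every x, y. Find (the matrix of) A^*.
A^* = A^T =
[[1, 0],
 [1, -3],
 [1, 2]]

For real matrices with standard dot products, the defining identity <Ax, y> = <x, A^* y> gives (Ax)^T y = x^T (A^*) y, i.e. x^T A^T y = x^T (A^*) y. Since this holds for all x, y, we must have A^* = A^T. Therefore
A^* =
[[1, 0],
 [1, -3],
 [1, 2]].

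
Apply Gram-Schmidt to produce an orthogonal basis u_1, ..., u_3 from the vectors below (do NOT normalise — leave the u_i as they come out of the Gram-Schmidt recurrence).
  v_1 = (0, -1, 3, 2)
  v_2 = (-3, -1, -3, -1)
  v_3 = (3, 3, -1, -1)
Orthogonal basis:
  u_1 = (0, -1, 3, 2)
  u_2 = (-3, -12/7, -6/7, 3/7)
  u_3 = (-1/5, 3/5, -1/5, 3/5)

Apply the Gram-Schmidt recurrence
  u_1 = v_1
  u_i = v_i − Σ_{j<i} ((v_i · u_j) / (u_j · u_j)) · u_j.

Step by step this gives:
  u_1 = (0, -1, 3, 2)
  u_2 = (-3, -12/7, -6/7, 3/7)
  u_3 = (-1/5, 3/5, -1/5, 3/5)

Orthogonality check:
  u_2 · u_1 = 0 (should be 0)
  u_3 · u_1 = 0 (should be 0)
  u_3 · u_2 = 0 (should be 0)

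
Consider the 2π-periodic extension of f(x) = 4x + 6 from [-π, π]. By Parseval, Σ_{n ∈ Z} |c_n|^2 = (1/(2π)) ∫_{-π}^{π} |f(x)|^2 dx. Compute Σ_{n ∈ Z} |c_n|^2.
Σ |c_n|^2 = 16π^2/3 + 36

Expand and integrate term by term over [-π, π]:
  ∫ (4x)^2 dx = 16·(2π^3/3); ∫ 2·4·(6)·x dx = 0 (odd integrand); ∫ 6^2 dx = 36·2π.
So (1/(2π)) ∫_{-π}^{π} (4x + 6)^2 dx = 16π^2/3 + 36 = 16π^2/3 + 36.
Parseval ⇒ Σ |c_n|^2 = 16π^2/3 + 36.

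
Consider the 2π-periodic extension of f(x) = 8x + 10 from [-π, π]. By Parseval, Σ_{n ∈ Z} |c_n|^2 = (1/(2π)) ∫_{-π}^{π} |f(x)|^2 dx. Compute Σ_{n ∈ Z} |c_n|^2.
Σ |c_n|^2 = 64π^2/3 + 100

Expand and integrate term by term over [-π, π]:
  ∫ (8x)^2 dx = 64·(2π^3/3); ∫ 2·8·(10)·x dx = 0 (odd integrand); ∫ 10^2 dx = 100·2π.
So (1/(2π)) ∫_{-π}^{π} (8x + 10)^2 dx = 64π^2/3 + 100 = 64π^2/3 + 100.
Parseval ⇒ Σ |c_n|^2 = 64π^2/3 + 100.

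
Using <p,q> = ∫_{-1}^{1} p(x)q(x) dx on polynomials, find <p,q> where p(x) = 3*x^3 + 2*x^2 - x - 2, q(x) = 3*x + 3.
<p,q> = -32/5

Expand the product: p(x)·q(x) = 9*x^4 + 15*x^3 + 3*x^2 - 9*x - 6.
∫_{-1}^{1} of each monomial x^k gives [2/(k+1) if k even, 0 if k odd]. Integrating term-by-term (or equivalently evaluating the antiderivative F(x) = 9*x^5/5 + 15*x^4/4 + x^3 - 9*x^2/2 - 6*x at the endpoints):
  F(1) − F(−1) = -79/20 − (49/20) = -32/5.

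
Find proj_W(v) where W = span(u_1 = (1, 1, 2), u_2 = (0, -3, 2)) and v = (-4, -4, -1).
proj_W(v) = (-20/11, -50/11, -20/11)

Set up U = [u_1 | ... | u_2] ∈ R^(3×2). The projector onto W = col(U) is P = U (U^T U)^(-1) U^T.
Compute U^T U =
  [6, 1]
  [1, 13],
and U^T v = (-10, 10).
Solve U^T U · c = U^T v for the coefficients: c = (-20/11, 10/11). The projection is proj_W(v) = U c.
Check: (v - proj_W(v)) · u_1 = 0  (should be 0).
Check: (v - proj_W(v)) · u_2 = 0  (should be 0).
Result: proj_W(v) = (-20/11, -50/11, -20/11).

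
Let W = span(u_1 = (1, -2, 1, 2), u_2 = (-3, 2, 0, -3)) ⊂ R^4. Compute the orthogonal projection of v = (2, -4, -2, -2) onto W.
proj_W(v) = (4/3, -8/17, -16/51, 52/51)

Set up U = [u_1 | ... | u_2] ∈ R^(4×2). The projector onto W = col(U) is P = U (U^T U)^(-1) U^T.
Compute U^T U =
  [10, -13]
  [-13, 22],
and U^T v = (4, -8).
Solve U^T U · c = U^T v for the coefficients: c = (-16/51, -28/51). The projection is proj_W(v) = U c.
Check: (v - proj_W(v)) · u_1 = 0  (should be 0).
Check: (v - proj_W(v)) · u_2 = 0  (should be 0).
Result: proj_W(v) = (4/3, -8/17, -16/51, 52/51).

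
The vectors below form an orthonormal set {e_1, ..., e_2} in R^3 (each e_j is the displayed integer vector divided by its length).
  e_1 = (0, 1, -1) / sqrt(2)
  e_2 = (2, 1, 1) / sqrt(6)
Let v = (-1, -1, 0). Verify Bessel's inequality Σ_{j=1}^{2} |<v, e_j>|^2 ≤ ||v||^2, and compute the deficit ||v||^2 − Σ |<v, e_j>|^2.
Σ |<v, e_j>|^2 = 2; ||v||^2 = 2; deficit = 0

Write each e_j = u_j / sqrt(<u_j, u_j>) where u_j is the displayed integer vector. Then <v, e_j> = <v, u_j> / sqrt(<u_j, u_j>), so |<v, e_j>|^2 = <v, u_j>^2 / <u_j, u_j>.
Coefficients: <v, e_1> = -1/sqrt(2), <v, e_2> = -3/sqrt(6).
Square and sum: Σ |<v, e_j>|^2 = 2.
Compute ||v||^2 = v·v = 2.
Deficit = 2 − 2 = 0 ≥ 0, confirming Bessel's inequality. (The deficit equals ||v − Σ <v,e_j> e_j||^2, the squared distance from v to span{e_j}.)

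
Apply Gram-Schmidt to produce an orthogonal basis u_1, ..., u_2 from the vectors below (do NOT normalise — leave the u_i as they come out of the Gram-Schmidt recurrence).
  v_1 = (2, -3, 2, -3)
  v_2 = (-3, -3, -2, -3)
Orthogonal basis:
  u_1 = (2, -3, 2, -3)
  u_2 = (-47/13, -27/13, -34/13, -27/13)

Apply the Gram-Schmidt recurrence
  u_1 = v_1
  u_i = v_i − Σ_{j<i} ((v_i · u_j) / (u_j · u_j)) · u_j.

Step by step this gives:
  u_1 = (2, -3, 2, -3)
  u_2 = (-47/13, -27/13, -34/13, -27/13)

Orthogonality check:
  u_2 · u_1 = 0 (should be 0)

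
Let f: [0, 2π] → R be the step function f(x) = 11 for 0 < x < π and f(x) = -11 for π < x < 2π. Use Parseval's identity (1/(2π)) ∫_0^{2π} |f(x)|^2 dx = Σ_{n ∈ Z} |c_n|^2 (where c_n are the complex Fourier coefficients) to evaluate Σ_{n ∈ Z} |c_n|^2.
Σ |c_n|^2 = 121

Parseval equates the L^2 energy of f (normalised by 1/(2π)) with the ℓ^2 sum of its Fourier coefficients: (1/(2π)) ∫_0^{2π} |f|^2 = Σ |c_n|^2.
Compute the left side: (1/(2π)) [∫_0^π 11^2 dx + ∫_π^{2π} (-11)^2 dx] = (1/(2π)) · (121π + 121π) = (121 + 121)/2 = 121.
So Σ_{n ∈ Z} |c_n|^2 = 121.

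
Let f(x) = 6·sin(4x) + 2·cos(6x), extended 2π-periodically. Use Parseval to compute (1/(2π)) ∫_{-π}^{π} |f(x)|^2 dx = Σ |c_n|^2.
Σ |c_n|^2 = 20

Expand |f|^2 and use orthogonality of {sin(nx), cos(mx)} on [-π, π]:
  ∫_{-π}^{π} sin(nx)^2 dx = π, ∫ cos(mx)^2 dx = π, and cross terms integrate to 0.
So ∫_{-π}^{π} f(x)^2 dx = 6^2 · π + 2^2 · π = (36 + 4)π.
Divide by 2π: (36 + 4)/2 = 20.
By Parseval, this equals Σ |c_n|^2.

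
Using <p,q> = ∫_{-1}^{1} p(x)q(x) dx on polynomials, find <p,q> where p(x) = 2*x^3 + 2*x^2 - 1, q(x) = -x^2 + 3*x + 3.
<p,q> = 4/15

Expand the product: p(x)·q(x) = -2*x^5 + 4*x^4 + 12*x^3 + 7*x^2 - 3*x - 3.
∫_{-1}^{1} of each monomial x^k gives [2/(k+1) if k even, 0 if k odd]. Integrating term-by-term (or equivalently evaluating the antiderivative F(x) = -x^6/3 + 4*x^5/5 + 3*x^4 + 7*x^3/3 - 3*x^2/2 - 3*x at the endpoints):
  F(1) − F(−1) = 13/10 − (31/30) = 4/15.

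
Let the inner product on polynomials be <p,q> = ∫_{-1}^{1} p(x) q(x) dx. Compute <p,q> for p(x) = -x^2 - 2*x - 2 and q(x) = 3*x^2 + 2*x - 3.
<p,q> = 92/15

Expand the product: p(x)·q(x) = -3*x^4 - 8*x^3 - 7*x^2 + 2*x + 6.
∫_{-1}^{1} of each monomial x^k gives [2/(k+1) if k even, 0 if k odd]. Integrating term-by-term (or equivalently evaluating the antiderivative F(x) = -3*x^5/5 - 2*x^4 - 7*x^3/3 + x^2 + 6*x at the endpoints):
  F(1) − F(−1) = 31/15 − (-61/15) = 92/15.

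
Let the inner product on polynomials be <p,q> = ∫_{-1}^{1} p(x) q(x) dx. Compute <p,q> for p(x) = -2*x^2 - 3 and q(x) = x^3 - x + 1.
<p,q> = -22/3

Expand the product: p(x)·q(x) = -2*x^5 - x^3 - 2*x^2 + 3*x - 3.
∫_{-1}^{1} of each monomial x^k gives [2/(k+1) if k even, 0 if k odd]. Integrating term-by-term (or equivalently evaluating the antiderivative F(x) = -x^6/3 - x^4/4 - 2*x^3/3 + 3*x^2/2 - 3*x at the endpoints):
  F(1) − F(−1) = -11/4 − (55/12) = -22/3.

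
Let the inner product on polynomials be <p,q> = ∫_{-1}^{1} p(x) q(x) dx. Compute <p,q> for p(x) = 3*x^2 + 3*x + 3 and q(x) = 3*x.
<p,q> = 6

Expand the product: p(x)·q(x) = 9*x^3 + 9*x^2 + 9*x.
∫_{-1}^{1} of each monomial x^k gives [2/(k+1) if k even, 0 if k odd]. Integrating term-by-term (or equivalently evaluating the antiderivative F(x) = 9*x^4/4 + 3*x^3 + 9*x^2/2 at the endpoints):
  F(1) − F(−1) = 39/4 − (15/4) = 6.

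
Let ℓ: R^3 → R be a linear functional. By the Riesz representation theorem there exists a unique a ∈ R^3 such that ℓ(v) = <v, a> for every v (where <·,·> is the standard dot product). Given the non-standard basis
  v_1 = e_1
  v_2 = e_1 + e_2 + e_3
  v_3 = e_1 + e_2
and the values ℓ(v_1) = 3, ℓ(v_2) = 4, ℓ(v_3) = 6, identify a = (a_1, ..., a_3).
a = (3, 3, -2)

Write a = (a_1, ..., a_3) in the standard basis. For each basis vector v_i, ℓ(v_i) = <v_i, a> is a linear equation in the a_j's. Collect the n equations into a matrix system V a = ℓ, where row i of V is v_i (expressed in the standard basis). Since V is invertible (lower-triangular with 1s on the diagonal, up to permutation), solve by back-substitution:
  V =
[[1, 0, 0],
 [1, 1, 1],
 [1, 1, 0]]
  V a = (3, 4, 6)
Solving gives a = (3, 3, -2).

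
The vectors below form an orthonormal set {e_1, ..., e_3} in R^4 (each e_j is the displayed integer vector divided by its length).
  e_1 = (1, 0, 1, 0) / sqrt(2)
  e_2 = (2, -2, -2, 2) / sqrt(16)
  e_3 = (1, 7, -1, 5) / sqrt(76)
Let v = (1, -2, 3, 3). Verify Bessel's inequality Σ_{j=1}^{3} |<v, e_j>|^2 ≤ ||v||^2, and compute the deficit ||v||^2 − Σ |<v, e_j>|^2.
Σ |<v, e_j>|^2 = 195/19; ||v||^2 = 23; deficit = 242/19

Write each e_j = u_j / sqrt(<u_j, u_j>) where u_j is the displayed integer vector. Then <v, e_j> = <v, u_j> / sqrt(<u_j, u_j>), so |<v, e_j>|^2 = <v, u_j>^2 / <u_j, u_j>.
Coefficients: <v, e_1> = 4/sqrt(2), <v, e_2> = 6/sqrt(16), <v, e_3> = -1/sqrt(76).
Square and sum: Σ |<v, e_j>|^2 = 195/19.
Compute ||v||^2 = v·v = 23.
Deficit = 23 − 195/19 = 242/19 ≥ 0, confirming Bessel's inequality. (The deficit equals ||v − Σ <v,e_j> e_j||^2, the squared distance from v to span{e_j}.)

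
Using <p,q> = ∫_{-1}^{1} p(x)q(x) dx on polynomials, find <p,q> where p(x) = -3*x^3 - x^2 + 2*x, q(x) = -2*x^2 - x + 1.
<p,q> = 0

Expand the product: p(x)·q(x) = 6*x^5 + 5*x^4 - 6*x^3 - 3*x^2 + 2*x.
∫_{-1}^{1} of each monomial x^k gives [2/(k+1) if k even, 0 if k odd]. Integrating term-by-term (or equivalently evaluating the antiderivative F(x) = x^6 + x^5 - 3*x^4/2 - x^3 + x^2 at the endpoints):
  F(1) − F(−1) = 1/2 − (1/2) = 0.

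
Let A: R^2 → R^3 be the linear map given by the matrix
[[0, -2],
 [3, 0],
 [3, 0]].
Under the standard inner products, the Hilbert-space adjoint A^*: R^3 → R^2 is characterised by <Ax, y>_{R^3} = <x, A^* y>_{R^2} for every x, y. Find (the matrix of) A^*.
A^* = A^T =
[[0, 3, 3],
 [-2, 0, 0]]

For real matrices with standard dot products, the defining identity <Ax, y> = <x, A^* y> gives (Ax)^T y = x^T (A^*) y, i.e. x^T A^T y = x^T (A^*) y. Since this holds for all x, y, we must have A^* = A^T. Therefore
A^* =
[[0, 3, 3],
 [-2, 0, 0]].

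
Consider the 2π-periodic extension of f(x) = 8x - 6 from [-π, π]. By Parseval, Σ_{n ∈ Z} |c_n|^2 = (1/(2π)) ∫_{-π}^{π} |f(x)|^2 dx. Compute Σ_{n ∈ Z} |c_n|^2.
Σ |c_n|^2 = 64π^2/3 + 36

Expand and integrate term by term over [-π, π]:
  ∫ (8x)^2 dx = 64·(2π^3/3); ∫ 2·8·(-6)·x dx = 0 (odd integrand); ∫ (-6)^2 dx = 36·2π.
So (1/(2π)) ∫_{-π}^{π} (8x - 6)^2 dx = 64π^2/3 + 36 = 64π^2/3 + 36.
Parseval ⇒ Σ |c_n|^2 = 64π^2/3 + 36.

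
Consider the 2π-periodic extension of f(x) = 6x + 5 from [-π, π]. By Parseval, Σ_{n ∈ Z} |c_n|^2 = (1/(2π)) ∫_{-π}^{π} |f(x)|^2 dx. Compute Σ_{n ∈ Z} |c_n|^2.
Σ |c_n|^2 = 12π^2 + 25

Expand and integrate term by term over [-π, π]:
  ∫ (6x)^2 dx = 36·(2π^3/3); ∫ 2·6·(5)·x dx = 0 (odd integrand); ∫ 5^2 dx = 25·2π.
So (1/(2π)) ∫_{-π}^{π} (6x + 5)^2 dx = 36π^2/3 + 25 = 12π^2 + 25.
Parseval ⇒ Σ |c_n|^2 = 12π^2 + 25.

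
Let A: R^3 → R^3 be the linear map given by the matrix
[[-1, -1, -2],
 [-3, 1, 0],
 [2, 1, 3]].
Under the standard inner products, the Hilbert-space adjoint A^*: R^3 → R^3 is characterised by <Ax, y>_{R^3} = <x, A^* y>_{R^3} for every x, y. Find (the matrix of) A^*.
A^* = A^T =
[[-1, -3, 2],
 [-1, 1, 1],
 [-2, 0, 3]]

For real matrices with standard dot products, the defining identity <Ax, y> = <x, A^* y> gives (Ax)^T y = x^T (A^*) y, i.e. x^T A^T y = x^T (A^*) y. Since this holds for all x, y, we must have A^* = A^T. Therefore
A^* =
[[-1, -3, 2],
 [-1, 1, 1],
 [-2, 0, 3]].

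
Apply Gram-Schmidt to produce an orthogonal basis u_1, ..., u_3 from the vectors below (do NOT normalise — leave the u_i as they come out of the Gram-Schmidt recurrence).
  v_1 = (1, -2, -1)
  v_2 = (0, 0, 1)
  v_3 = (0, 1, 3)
Orthogonal basis:
  u_1 = (1, -2, -1)
  u_2 = (1/6, -1/3, 5/6)
  u_3 = (2/5, 1/5, 0)

Apply the Gram-Schmidt recurrence
  u_1 = v_1
  u_i = v_i − Σ_{j<i} ((v_i · u_j) / (u_j · u_j)) · u_j.

Step by step this gives:
  u_1 = (1, -2, -1)
  u_2 = (1/6, -1/3, 5/6)
  u_3 = (2/5, 1/5, 0)

Orthogonality check:
  u_2 · u_1 = 0 (should be 0)
  u_3 · u_1 = 0 (should be 0)
  u_3 · u_2 = 0 (should be 0)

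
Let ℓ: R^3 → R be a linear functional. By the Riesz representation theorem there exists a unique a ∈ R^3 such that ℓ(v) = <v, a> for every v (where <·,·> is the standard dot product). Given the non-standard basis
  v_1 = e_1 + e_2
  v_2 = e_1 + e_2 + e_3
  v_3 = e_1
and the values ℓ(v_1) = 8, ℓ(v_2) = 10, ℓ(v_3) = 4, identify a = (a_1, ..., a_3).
a = (4, 4, 2)

Write a = (a_1, ..., a_3) in the standard basis. For each basis vector v_i, ℓ(v_i) = <v_i, a> is a linear equation in the a_j's. Collect the n equations into a matrix system V a = ℓ, where row i of V is v_i (expressed in the standard basis). Since V is invertible (lower-triangular with 1s on the diagonal, up to permutation), solve by back-substitution:
  V =
[[1, 1, 0],
 [1, 1, 1],
 [1, 0, 0]]
  V a = (8, 10, 4)
Solving gives a = (4, 4, 2).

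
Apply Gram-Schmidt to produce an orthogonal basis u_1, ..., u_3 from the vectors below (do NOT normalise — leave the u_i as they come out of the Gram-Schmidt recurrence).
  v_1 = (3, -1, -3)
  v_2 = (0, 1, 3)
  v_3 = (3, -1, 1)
Orthogonal basis:
  u_1 = (3, -1, -3)
  u_2 = (30/19, 9/19, 27/19)
  u_3 = (0, -6/5, 2/5)

Apply the Gram-Schmidt recurrence
  u_1 = v_1
  u_i = v_i − Σ_{j<i} ((v_i · u_j) / (u_j · u_j)) · u_j.

Step by step this gives:
  u_1 = (3, -1, -3)
  u_2 = (30/19, 9/19, 27/19)
  u_3 = (0, -6/5, 2/5)

Orthogonality check:
  u_2 · u_1 = 0 (should be 0)
  u_3 · u_1 = 0 (should be 0)
  u_3 · u_2 = 0 (should be 0)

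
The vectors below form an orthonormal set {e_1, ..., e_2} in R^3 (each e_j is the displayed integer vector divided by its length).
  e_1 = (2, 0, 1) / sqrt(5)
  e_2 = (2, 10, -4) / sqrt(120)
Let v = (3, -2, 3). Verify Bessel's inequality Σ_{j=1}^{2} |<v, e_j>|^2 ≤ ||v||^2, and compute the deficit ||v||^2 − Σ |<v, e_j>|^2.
Σ |<v, e_j>|^2 = 131/6; ||v||^2 = 22; deficit = 1/6

Write each e_j = u_j / sqrt(<u_j, u_j>) where u_j is the displayed integer vector. Then <v, e_j> = <v, u_j> / sqrt(<u_j, u_j>), so |<v, e_j>|^2 = <v, u_j>^2 / <u_j, u_j>.
Coefficients: <v, e_1> = 9/sqrt(5), <v, e_2> = -26/sqrt(120).
Square and sum: Σ |<v, e_j>|^2 = 131/6.
Compute ||v||^2 = v·v = 22.
Deficit = 22 − 131/6 = 1/6 ≥ 0, confirming Bessel's inequality. (The deficit equals ||v − Σ <v,e_j> e_j||^2, the squared distance from v to span{e_j}.)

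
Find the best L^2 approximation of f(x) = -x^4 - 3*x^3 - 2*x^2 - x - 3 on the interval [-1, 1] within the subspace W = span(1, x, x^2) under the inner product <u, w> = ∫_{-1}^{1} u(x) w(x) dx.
g(x) = -20*x^2/7 - 14*x/5 - 102/35

The best approximation g ∈ W is the orthogonal projection of f onto W. Writing g = a_0 + a_1 x + a_2 x^2, the coefficients solve the normal equations G · a = b where
  G_{ij} = <φ_i, φ_j> and b_i = <f, φ_i>, with φ_0 = 1, φ_1 = x, φ_2 = x^2.
G =
  [2, 0, 2/3]
  [0, 2/3, 0]
  [2/3, 0, 2/5],
b = (-116/15, -28/15, -108/35).
Solving gives a_0 = -102/35, a_1 = -14/5, a_2 = -20/7, so
  g(x) = -20*x^2/7 - 14*x/5 - 102/35.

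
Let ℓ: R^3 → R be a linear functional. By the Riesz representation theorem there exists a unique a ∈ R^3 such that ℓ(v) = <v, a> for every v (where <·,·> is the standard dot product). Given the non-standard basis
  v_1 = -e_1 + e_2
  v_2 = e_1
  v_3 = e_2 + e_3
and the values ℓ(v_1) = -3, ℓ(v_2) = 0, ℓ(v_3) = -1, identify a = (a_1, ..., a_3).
a = (0, -3, 2)

Write a = (a_1, ..., a_3) in the standard basis. For each basis vector v_i, ℓ(v_i) = <v_i, a> is a linear equation in the a_j's. Collect the n equations into a matrix system V a = ℓ, where row i of V is v_i (expressed in the standard basis). Since V is invertible (lower-triangular with 1s on the diagonal, up to permutation), solve by back-substitution:
  V =
[[-1, 1, 0],
 [1, 0, 0],
 [0, 1, 1]]
  V a = (-3, 0, -1)
Solving gives a = (0, -3, 2).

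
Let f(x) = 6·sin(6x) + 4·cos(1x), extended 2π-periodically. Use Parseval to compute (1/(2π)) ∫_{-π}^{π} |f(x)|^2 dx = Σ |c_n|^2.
Σ |c_n|^2 = 26

Expand |f|^2 and use orthogonality of {sin(nx), cos(mx)} on [-π, π]:
  ∫_{-π}^{π} sin(nx)^2 dx = π, ∫ cos(mx)^2 dx = π, and cross terms integrate to 0.
So ∫_{-π}^{π} f(x)^2 dx = 6^2 · π + 4^2 · π = (36 + 16)π.
Divide by 2π: (36 + 16)/2 = 26.
By Parseval, this equals Σ |c_n|^2.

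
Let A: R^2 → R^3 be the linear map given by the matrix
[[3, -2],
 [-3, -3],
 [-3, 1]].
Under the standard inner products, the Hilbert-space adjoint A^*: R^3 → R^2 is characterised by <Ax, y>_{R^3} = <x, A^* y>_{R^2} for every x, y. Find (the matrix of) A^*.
A^* = A^T =
[[3, -3, -3],
 [-2, -3, 1]]

For real matrices with standard dot products, the defining identity <Ax, y> = <x, A^* y> gives (Ax)^T y = x^T (A^*) y, i.e. x^T A^T y = x^T (A^*) y. Since this holds for all x, y, we must have A^* = A^T. Therefore
A^* =
[[3, -3, -3],
 [-2, -3, 1]].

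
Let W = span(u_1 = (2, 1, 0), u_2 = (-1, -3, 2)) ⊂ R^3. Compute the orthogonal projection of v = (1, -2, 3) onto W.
proj_W(v) = (11/9, -22/9, 22/9)

Set up U = [u_1 | ... | u_2] ∈ R^(3×2). The projector onto W = col(U) is P = U (U^T U)^(-1) U^T.
Compute U^T U =
  [5, -5]
  [-5, 14],
and U^T v = (0, 11).
Solve U^T U · c = U^T v for the coefficients: c = (11/9, 11/9). The projection is proj_W(v) = U c.
Check: (v - proj_W(v)) · u_1 = 0  (should be 0).
Check: (v - proj_W(v)) · u_2 = 0  (should be 0).
Result: proj_W(v) = (11/9, -22/9, 22/9).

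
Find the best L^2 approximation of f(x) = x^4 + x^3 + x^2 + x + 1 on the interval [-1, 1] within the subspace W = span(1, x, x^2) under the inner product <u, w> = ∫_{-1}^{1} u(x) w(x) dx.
g(x) = 13*x^2/7 + 8*x/5 + 32/35

The best approximation g ∈ W is the orthogonal projection of f onto W. Writing g = a_0 + a_1 x + a_2 x^2, the coefficients solve the normal equations G · a = b where
  G_{ij} = <φ_i, φ_j> and b_i = <f, φ_i>, with φ_0 = 1, φ_1 = x, φ_2 = x^2.
G =
  [2, 0, 2/3]
  [0, 2/3, 0]
  [2/3, 0, 2/5],
b = (46/15, 16/15, 142/105).
Solving gives a_0 = 32/35, a_1 = 8/5, a_2 = 13/7, so
  g(x) = 13*x^2/7 + 8*x/5 + 32/35.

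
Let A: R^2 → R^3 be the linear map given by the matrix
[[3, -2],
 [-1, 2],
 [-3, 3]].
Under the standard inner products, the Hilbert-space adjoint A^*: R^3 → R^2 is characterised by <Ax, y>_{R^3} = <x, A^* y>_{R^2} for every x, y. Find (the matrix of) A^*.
A^* = A^T =
[[3, -1, -3],
 [-2, 2, 3]]

For real matrices with standard dot products, the defining identity <Ax, y> = <x, A^* y> gives (Ax)^T y = x^T (A^*) y, i.e. x^T A^T y = x^T (A^*) y. Since this holds for all x, y, we must have A^* = A^T. Therefore
A^* =
[[3, -1, -3],
 [-2, 2, 3]].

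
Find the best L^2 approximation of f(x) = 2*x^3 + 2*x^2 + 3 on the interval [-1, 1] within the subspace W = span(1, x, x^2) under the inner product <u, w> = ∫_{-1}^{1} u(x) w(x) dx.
g(x) = 2*x^2 + 6*x/5 + 3

The best approximation g ∈ W is the orthogonal projection of f onto W. Writing g = a_0 + a_1 x + a_2 x^2, the coefficients solve the normal equations G · a = b where
  G_{ij} = <φ_i, φ_j> and b_i = <f, φ_i>, with φ_0 = 1, φ_1 = x, φ_2 = x^2.
G =
  [2, 0, 2/3]
  [0, 2/3, 0]
  [2/3, 0, 2/5],
b = (22/3, 4/5, 14/5).
Solving gives a_0 = 3, a_1 = 6/5, a_2 = 2, so
  g(x) = 2*x^2 + 6*x/5 + 3.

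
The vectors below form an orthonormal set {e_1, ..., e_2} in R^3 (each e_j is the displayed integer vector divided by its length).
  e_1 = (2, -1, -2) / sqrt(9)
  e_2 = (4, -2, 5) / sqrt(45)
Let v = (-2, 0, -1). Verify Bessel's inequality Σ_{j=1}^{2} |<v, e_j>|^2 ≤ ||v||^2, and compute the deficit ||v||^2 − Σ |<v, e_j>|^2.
Σ |<v, e_j>|^2 = 21/5; ||v||^2 = 5; deficit = 4/5

Write each e_j = u_j / sqrt(<u_j, u_j>) where u_j is the displayed integer vector. Then <v, e_j> = <v, u_j> / sqrt(<u_j, u_j>), so |<v, e_j>|^2 = <v, u_j>^2 / <u_j, u_j>.
Coefficients: <v, e_1> = -2/sqrt(9), <v, e_2> = -13/sqrt(45).
Square and sum: Σ |<v, e_j>|^2 = 21/5.
Compute ||v||^2 = v·v = 5.
Deficit = 5 − 21/5 = 4/5 ≥ 0, confirming Bessel's inequality. (The deficit equals ||v − Σ <v,e_j> e_j||^2, the squared distance from v to span{e_j}.)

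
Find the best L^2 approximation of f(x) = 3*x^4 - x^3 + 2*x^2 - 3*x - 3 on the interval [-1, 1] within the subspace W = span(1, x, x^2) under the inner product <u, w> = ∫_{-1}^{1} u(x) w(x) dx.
g(x) = 32*x^2/7 - 18*x/5 - 114/35

The best approximation g ∈ W is the orthogonal projection of f onto W. Writing g = a_0 + a_1 x + a_2 x^2, the coefficients solve the normal equations G · a = b where
  G_{ij} = <φ_i, φ_j> and b_i = <f, φ_i>, with φ_0 = 1, φ_1 = x, φ_2 = x^2.
G =
  [2, 0, 2/3]
  [0, 2/3, 0]
  [2/3, 0, 2/5],
b = (-52/15, -12/5, -12/35).
Solving gives a_0 = -114/35, a_1 = -18/5, a_2 = 32/7, so
  g(x) = 32*x^2/7 - 18*x/5 - 114/35.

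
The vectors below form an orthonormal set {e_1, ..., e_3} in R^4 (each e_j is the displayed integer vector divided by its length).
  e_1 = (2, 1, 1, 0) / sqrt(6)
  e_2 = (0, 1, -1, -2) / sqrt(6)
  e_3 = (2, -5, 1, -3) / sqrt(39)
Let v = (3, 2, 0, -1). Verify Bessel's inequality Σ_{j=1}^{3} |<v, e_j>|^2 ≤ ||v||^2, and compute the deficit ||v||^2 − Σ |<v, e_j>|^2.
Σ |<v, e_j>|^2 = 521/39; ||v||^2 = 14; deficit = 25/39

Write each e_j = u_j / sqrt(<u_j, u_j>) where u_j is the displayed integer vector. Then <v, e_j> = <v, u_j> / sqrt(<u_j, u_j>), so |<v, e_j>|^2 = <v, u_j>^2 / <u_j, u_j>.
Coefficients: <v, e_1> = 8/sqrt(6), <v, e_2> = 4/sqrt(6), <v, e_3> = -1/sqrt(39).
Square and sum: Σ |<v, e_j>|^2 = 521/39.
Compute ||v||^2 = v·v = 14.
Deficit = 14 − 521/39 = 25/39 ≥ 0, confirming Bessel's inequality. (The deficit equals ||v − Σ <v,e_j> e_j||^2, the squared distance from v to span{e_j}.)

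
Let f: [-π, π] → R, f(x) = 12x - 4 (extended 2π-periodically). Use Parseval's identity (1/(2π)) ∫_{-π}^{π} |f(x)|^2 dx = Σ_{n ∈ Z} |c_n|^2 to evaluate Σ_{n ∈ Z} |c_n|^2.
Σ |c_n|^2 = 48π^2 + 16

Expand and integrate term by term over [-π, π]:
  ∫ (12x)^2 dx = 144·(2π^3/3); ∫ 2·12·(-4)·x dx = 0 (odd integrand); ∫ (-4)^2 dx = 16·2π.
So (1/(2π)) ∫_{-π}^{π} (12x - 4)^2 dx = 144π^2/3 + 16 = 48π^2 + 16.
Parseval ⇒ Σ |c_n|^2 = 48π^2 + 16.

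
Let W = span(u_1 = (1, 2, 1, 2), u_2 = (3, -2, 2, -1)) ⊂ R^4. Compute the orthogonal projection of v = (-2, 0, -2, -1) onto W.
proj_W(v) = (-405/179, -42/179, -309/179, -138/179)

Set up U = [u_1 | ... | u_2] ∈ R^(4×2). The projector onto W = col(U) is P = U (U^T U)^(-1) U^T.
Compute U^T U =
  [10, -1]
  [-1, 18],
and U^T v = (-6, -9).
Solve U^T U · c = U^T v for the coefficients: c = (-117/179, -96/179). The projection is proj_W(v) = U c.
Check: (v - proj_W(v)) · u_1 = 0  (should be 0).
Check: (v - proj_W(v)) · u_2 = 0  (should be 0).
Result: proj_W(v) = (-405/179, -42/179, -309/179, -138/179).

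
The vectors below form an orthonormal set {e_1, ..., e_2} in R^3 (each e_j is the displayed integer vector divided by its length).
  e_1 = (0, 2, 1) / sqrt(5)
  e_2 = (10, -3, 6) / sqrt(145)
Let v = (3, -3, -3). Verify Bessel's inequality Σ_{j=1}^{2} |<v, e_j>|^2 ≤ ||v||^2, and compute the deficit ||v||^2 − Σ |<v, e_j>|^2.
Σ |<v, e_j>|^2 = 558/29; ||v||^2 = 27; deficit = 225/29

Write each e_j = u_j / sqrt(<u_j, u_j>) where u_j is the displayed integer vector. Then <v, e_j> = <v, u_j> / sqrt(<u_j, u_j>), so |<v, e_j>|^2 = <v, u_j>^2 / <u_j, u_j>.
Coefficients: <v, e_1> = -9/sqrt(5), <v, e_2> = 21/sqrt(145).
Square and sum: Σ |<v, e_j>|^2 = 558/29.
Compute ||v||^2 = v·v = 27.
Deficit = 27 − 558/29 = 225/29 ≥ 0, confirming Bessel's inequality. (The deficit equals ||v − Σ <v,e_j> e_j||^2, the squared distance from v to span{e_j}.)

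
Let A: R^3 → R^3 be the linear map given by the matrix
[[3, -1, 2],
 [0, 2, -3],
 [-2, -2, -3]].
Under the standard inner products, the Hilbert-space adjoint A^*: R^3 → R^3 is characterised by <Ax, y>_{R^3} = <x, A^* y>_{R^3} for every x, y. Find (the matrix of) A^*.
A^* = A^T =
[[3, 0, -2],
 [-1, 2, -2],
 [2, -3, -3]]

For real matrices with standard dot products, the defining identity <Ax, y> = <x, A^* y> gives (Ax)^T y = x^T (A^*) y, i.e. x^T A^T y = x^T (A^*) y. Since this holds for all x, y, we must have A^* = A^T. Therefore
A^* =
[[3, 0, -2],
 [-1, 2, -2],
 [2, -3, -3]].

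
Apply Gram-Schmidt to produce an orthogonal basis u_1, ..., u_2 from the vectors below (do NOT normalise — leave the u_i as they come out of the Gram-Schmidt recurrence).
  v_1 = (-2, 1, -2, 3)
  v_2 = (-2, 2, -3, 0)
Orthogonal basis:
  u_1 = (-2, 1, -2, 3)
  u_2 = (-2/3, 4/3, -5/3, -2)

Apply the Gram-Schmidt recurrence
  u_1 = v_1
  u_i = v_i − Σ_{j<i} ((v_i · u_j) / (u_j · u_j)) · u_j.

Step by step this gives:
  u_1 = (-2, 1, -2, 3)
  u_2 = (-2/3, 4/3, -5/3, -2)

Orthogonality check:
  u_2 · u_1 = 0 (should be 0)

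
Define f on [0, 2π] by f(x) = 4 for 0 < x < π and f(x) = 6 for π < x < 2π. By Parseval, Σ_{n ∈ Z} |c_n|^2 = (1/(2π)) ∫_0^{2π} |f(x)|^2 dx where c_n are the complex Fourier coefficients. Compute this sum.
Σ |c_n|^2 = 26

Parseval equates the L^2 energy of f (normalised by 1/(2π)) with the ℓ^2 sum of its Fourier coefficients: (1/(2π)) ∫_0^{2π} |f|^2 = Σ |c_n|^2.
Compute the left side: (1/(2π)) [∫_0^π 4^2 dx + ∫_π^{2π} 6^2 dx] = (1/(2π)) · (16π + 36π) = (16 + 36)/2 = 26.
So Σ_{n ∈ Z} |c_n|^2 = 26.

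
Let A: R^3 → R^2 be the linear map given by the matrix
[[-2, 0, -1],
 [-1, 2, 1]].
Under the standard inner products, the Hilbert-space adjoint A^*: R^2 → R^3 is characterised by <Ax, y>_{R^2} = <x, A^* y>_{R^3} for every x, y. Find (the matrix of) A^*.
A^* = A^T =
[[-2, -1],
 [0, 2],
 [-1, 1]]

For real matrices with standard dot products, the defining identity <Ax, y> = <x, A^* y> gives (Ax)^T y = x^T (A^*) y, i.e. x^T A^T y = x^T (A^*) y. Since this holds for all x, y, we must have A^* = A^T. Therefore
A^* =
[[-2, -1],
 [0, 2],
 [-1, 1]].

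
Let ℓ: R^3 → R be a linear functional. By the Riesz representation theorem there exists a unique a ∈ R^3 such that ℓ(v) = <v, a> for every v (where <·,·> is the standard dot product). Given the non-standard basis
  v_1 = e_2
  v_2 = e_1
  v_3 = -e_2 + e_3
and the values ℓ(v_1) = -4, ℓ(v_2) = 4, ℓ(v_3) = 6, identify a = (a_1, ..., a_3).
a = (4, -4, 2)

Write a = (a_1, ..., a_3) in the standard basis. For each basis vector v_i, ℓ(v_i) = <v_i, a> is a linear equation in the a_j's. Collect the n equations into a matrix system V a = ℓ, where row i of V is v_i (expressed in the standard basis). Since V is invertible (lower-triangular with 1s on the diagonal, up to permutation), solve by back-substitution:
  V =
[[0, 1, 0],
 [1, 0, 0],
 [0, -1, 1]]
  V a = (-4, 4, 6)
Solving gives a = (4, -4, 2).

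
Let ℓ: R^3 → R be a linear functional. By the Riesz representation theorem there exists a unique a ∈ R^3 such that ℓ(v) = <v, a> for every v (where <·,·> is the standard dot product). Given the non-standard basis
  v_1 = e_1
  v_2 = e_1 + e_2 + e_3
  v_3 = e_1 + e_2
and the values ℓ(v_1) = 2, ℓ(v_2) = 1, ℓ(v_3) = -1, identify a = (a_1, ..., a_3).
a = (2, -3, 2)

Write a = (a_1, ..., a_3) in the standard basis. For each basis vector v_i, ℓ(v_i) = <v_i, a> is a linear equation in the a_j's. Collect the n equations into a matrix system V a = ℓ, where row i of V is v_i (expressed in the standard basis). Since V is invertible (lower-triangular with 1s on the diagonal, up to permutation), solve by back-substitution:
  V =
[[1, 0, 0],
 [1, 1, 1],
 [1, 1, 0]]
  V a = (2, 1, -1)
Solving gives a = (2, -3, 2).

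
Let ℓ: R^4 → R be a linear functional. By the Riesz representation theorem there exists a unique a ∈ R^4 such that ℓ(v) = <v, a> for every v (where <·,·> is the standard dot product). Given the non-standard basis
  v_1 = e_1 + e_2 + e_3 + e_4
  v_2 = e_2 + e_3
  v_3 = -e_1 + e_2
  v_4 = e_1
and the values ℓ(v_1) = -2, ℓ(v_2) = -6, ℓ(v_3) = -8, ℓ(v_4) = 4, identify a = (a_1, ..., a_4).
a = (4, -4, -2, 0)

Write a = (a_1, ..., a_4) in the standard basis. For each basis vector v_i, ℓ(v_i) = <v_i, a> is a linear equation in the a_j's. Collect the n equations into a matrix system V a = ℓ, where row i of V is v_i (expressed in the standard basis). Since V is invertible (lower-triangular with 1s on the diagonal, up to permutation), solve by back-substitution:
  V =
[[1, 1, 1, 1],
 [0, 1, 1, 0],
 [-1, 1, 0, 0],
 [1, 0, 0, 0]]
  V a = (-2, -6, -8, 4)
Solving gives a = (4, -4, -2, 0).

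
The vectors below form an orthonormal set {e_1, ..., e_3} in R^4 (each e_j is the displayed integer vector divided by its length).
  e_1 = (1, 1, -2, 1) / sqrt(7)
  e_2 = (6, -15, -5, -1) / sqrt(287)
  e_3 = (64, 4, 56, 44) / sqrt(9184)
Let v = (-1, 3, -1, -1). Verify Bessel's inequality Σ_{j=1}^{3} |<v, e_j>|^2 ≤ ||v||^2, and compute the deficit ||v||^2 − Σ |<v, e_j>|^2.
Σ |<v, e_j>|^2 = 76/7; ||v||^2 = 12; deficit = 8/7

Write each e_j = u_j / sqrt(<u_j, u_j>) where u_j is the displayed integer vector. Then <v, e_j> = <v, u_j> / sqrt(<u_j, u_j>), so |<v, e_j>|^2 = <v, u_j>^2 / <u_j, u_j>.
Coefficients: <v, e_1> = 3/sqrt(7), <v, e_2> = -45/sqrt(287), <v, e_3> = -152/sqrt(9184).
Square and sum: Σ |<v, e_j>|^2 = 76/7.
Compute ||v||^2 = v·v = 12.
Deficit = 12 − 76/7 = 8/7 ≥ 0, confirming Bessel's inequality. (The deficit equals ||v − Σ <v,e_j> e_j||^2, the squared distance from v to span{e_j}.)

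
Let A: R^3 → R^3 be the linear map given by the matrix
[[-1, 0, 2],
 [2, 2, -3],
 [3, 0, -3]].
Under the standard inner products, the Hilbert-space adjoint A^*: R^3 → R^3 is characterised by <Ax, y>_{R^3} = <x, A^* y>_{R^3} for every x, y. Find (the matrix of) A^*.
A^* = A^T =
[[-1, 2, 3],
 [0, 2, 0],
 [2, -3, -3]]

For real matrices with standard dot products, the defining identity <Ax, y> = <x, A^* y> gives (Ax)^T y = x^T (A^*) y, i.e. x^T A^T y = x^T (A^*) y. Since this holds for all x, y, we must have A^* = A^T. Therefore
A^* =
[[-1, 2, 3],
 [0, 2, 0],
 [2, -3, -3]].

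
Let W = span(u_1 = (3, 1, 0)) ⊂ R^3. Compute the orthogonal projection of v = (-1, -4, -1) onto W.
proj_W(v) = (-21/10, -7/10, 0)

Set up U = [u_1 | ... | u_1] ∈ R^(3×1). The projector onto W = col(U) is P = U (U^T U)^(-1) U^T.
Compute U^T U =
  [10],
and U^T v = (-7).
Solve U^T U · c = U^T v for the coefficients: c = (-7/10). The projection is proj_W(v) = U c.
Check: (v - proj_W(v)) · u_1 = 0  (should be 0).
Result: proj_W(v) = (-21/10, -7/10, 0).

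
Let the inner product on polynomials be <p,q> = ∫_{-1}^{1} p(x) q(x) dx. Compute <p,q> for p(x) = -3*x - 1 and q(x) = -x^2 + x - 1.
<p,q> = 2/3

Expand the product: p(x)·q(x) = 3*x^3 - 2*x^2 + 2*x + 1.
∫_{-1}^{1} of each monomial x^k gives [2/(k+1) if k even, 0 if k odd]. Integrating term-by-term (or equivalently evaluating the antiderivative F(x) = 3*x^4/4 - 2*x^3/3 + x^2 + x at the endpoints):
  F(1) − F(−1) = 25/12 − (17/12) = 2/3.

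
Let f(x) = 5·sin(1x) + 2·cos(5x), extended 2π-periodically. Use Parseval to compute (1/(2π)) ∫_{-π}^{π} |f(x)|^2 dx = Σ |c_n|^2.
Σ |c_n|^2 = 29/2

Expand |f|^2 and use orthogonality of {sin(nx), cos(mx)} on [-π, π]:
  ∫_{-π}^{π} sin(nx)^2 dx = π, ∫ cos(mx)^2 dx = π, and cross terms integrate to 0.
So ∫_{-π}^{π} f(x)^2 dx = 5^2 · π + 2^2 · π = (25 + 4)π.
Divide by 2π: (25 + 4)/2 = 29/2.
By Parseval, this equals Σ |c_n|^2.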